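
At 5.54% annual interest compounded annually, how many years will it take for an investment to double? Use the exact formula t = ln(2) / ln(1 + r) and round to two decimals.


Doubling condition: (1 + r)^t = 2
Take ln of both sides: t × ln(1 + r) = ln(2)
t = ln(2) / ln(1 + r)
t = 0.693147 / 0.053920
t = 12.86

t = ln(2) / ln(1 + r) = 12.86 years


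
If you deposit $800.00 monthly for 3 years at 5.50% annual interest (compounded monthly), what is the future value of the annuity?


Future value of an ordinary annuity: FV = PMT × ((1 + r)^n − 1) / r
Monthly rate r = 0.055/12 ≈ 0.00458333, n = 36
FV = $800.00 × ((1 + 0.055/12)^36 − 1) / (0.055/12)
FV = $800.00 × 39.0433314
FV = $31,234.67

FV = PMT × ((1+r)^n - 1)/r = $31,234.67


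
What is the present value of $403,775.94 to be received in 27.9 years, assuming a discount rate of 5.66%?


Present value formula: PV = FV / (1 + r)^t
PV = $403,775.94 / (1 + 0.0566)^27.9
PV = $403,775.94 / 4.646286
PV = $86,902.95

PV = FV / (1 + r)^t = $86,902.95


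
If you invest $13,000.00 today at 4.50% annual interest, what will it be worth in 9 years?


Future value formula: FV = PV × (1 + r)^t
FV = $13,000.00 × (1 + 0.045)^9
FV = $13,000.00 × 1.4860951
FV = $19,319.24

FV = PV × (1 + r)^t = $19,319.24


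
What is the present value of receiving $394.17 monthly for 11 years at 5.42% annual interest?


Present value of an ordinary annuity: PV = PMT × (1 − (1 + r)^(−n)) / r
Monthly rate r = 0.0542/12 ≈ 0.00451667, n = 132
PV = $394.17 × (1 − (1 + 0.0542/12)^(−132)) / (0.0542/12)
PV = $394.17 × 99.267653
PV = $39,128.33

PV = PMT × (1-(1+r)^(-n))/r = $39,128.33


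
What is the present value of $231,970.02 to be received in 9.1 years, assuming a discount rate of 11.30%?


Present value formula: PV = FV / (1 + r)^t
PV = $231,970.02 / (1 + 0.113)^9.1
PV = $231,970.02 / 2.64914662
PV = $87,564.05

PV = FV / (1 + r)^t = $87,564.05


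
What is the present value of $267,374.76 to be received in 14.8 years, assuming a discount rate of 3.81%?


Present value formula: PV = FV / (1 + r)^t
PV = $267,374.76 / (1 + 0.0381)^14.8
PV = $267,374.76 / 1.739162
PV = $153,737.70

PV = FV / (1 + r)^t = $153,737.70


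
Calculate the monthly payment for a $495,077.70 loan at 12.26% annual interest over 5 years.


Loan payment formula: PMT = PV × r / (1 − (1 + r)^(−n))
Monthly rate r = 0.1226/12 ≈ 0.01021667, n = 60 months
Denominator: 1 − (1 + 0.1226/12)^(−60) = 0.456589
PMT = $495,077.70 × (0.1226/12) / 0.456589
PMT = $11,077.89 per month

PMT = PV × r / (1-(1+r)^(-n)) = $11,077.89/month


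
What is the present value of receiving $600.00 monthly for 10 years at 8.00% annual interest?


Present value of an ordinary annuity: PV = PMT × (1 − (1 + r)^(−n)) / r
Monthly rate r = 0.08/12 ≈ 0.00666667, n = 120
PV = $600.00 × (1 − (1 + 0.08/12)^(−120)) / (0.08/12)
PV = $600.00 × 82.421481
PV = $49,452.89

PV = PMT × (1-(1+r)^(-n))/r = $49,452.89


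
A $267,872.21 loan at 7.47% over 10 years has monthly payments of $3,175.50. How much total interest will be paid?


Total paid over the life of the loan = PMT × n.
Total paid = $3,175.50 × 120 = $381,060.00
Total interest = total paid − principal = $381,060.00 − $267,872.21 = $113,187.79

Total interest = (PMT × n) - PV = $113,187.79


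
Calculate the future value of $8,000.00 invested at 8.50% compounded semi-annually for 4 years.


Compound interest formula: A = P(1 + r/n)^(nt)
A = $8,000.00 × (1 + 0.085/2)^(2 × 4)
Growth factor: (1 + 0.085/2)^8 = 1.395110
A = $8,000.00 × 1.395110
A = $11,160.88

A = P(1 + r/n)^(nt) = $11,160.88


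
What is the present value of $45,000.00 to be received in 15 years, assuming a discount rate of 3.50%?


Present value formula: PV = FV / (1 + r)^t
PV = $45,000.00 / (1 + 0.035)^15
PV = $45,000.00 / 1.675349
PV = $26,860.08

PV = FV / (1 + r)^t = $26,860.08


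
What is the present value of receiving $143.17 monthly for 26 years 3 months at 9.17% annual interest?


Present value of an ordinary annuity: PV = PMT × (1 − (1 + r)^(−n)) / r
Monthly rate r = 0.0917/12 ≈ 0.00764167, n = 315
PV = $143.17 × (1 − (1 + 0.0917/12)^(−315)) / (0.0917/12)
PV = $143.17 × 118.965945
PV = $17,032.35

PV = PMT × (1-(1+r)^(-n))/r = $17,032.35


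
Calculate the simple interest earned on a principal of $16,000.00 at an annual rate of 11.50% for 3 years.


Simple interest formula: I = P × r × t
I = $16,000.00 × 0.115 × 3
I = $5,520.00

I = P × r × t = $5,520.00


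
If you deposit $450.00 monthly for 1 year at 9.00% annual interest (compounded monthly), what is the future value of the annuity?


Future value of an ordinary annuity: FV = PMT × ((1 + r)^n − 1) / r
Monthly rate r = 0.09/12 = 0.0075, n = 12
FV = $450.00 × ((1 + 0.09/12)^12 − 1) / (0.09/12)
FV = $450.00 × 12.507586
FV = $5,628.41

FV = PMT × ((1+r)^n - 1)/r = $5,628.41


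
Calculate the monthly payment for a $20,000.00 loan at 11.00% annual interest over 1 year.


Loan payment formula: PMT = PV × r / (1 − (1 + r)^(−n))
Monthly rate r = 0.11/12 ≈ 0.00916667, n = 12 months
Denominator: 1 − (1 + 0.11/12)^(−12) = 0.103717
PMT = $20,000.00 × (0.11/12) / 0.103717
PMT = $1,767.63 per month

PMT = PV × r / (1-(1+r)^(-n)) = $1,767.63/month


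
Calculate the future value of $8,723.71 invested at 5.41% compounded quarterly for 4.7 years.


Compound interest formula: A = P(1 + r/n)^(nt)
A = $8,723.71 × (1 + 0.0541/4)^(4 × 4.7)
Growth factor: (1 + 0.0541/4)^18.8 = 1.287324
A = $8,723.71 × 1.287324
A = $11,230.24

A = P(1 + r/n)^(nt) = $11,230.24


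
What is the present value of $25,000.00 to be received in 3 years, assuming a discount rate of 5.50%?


Present value formula: PV = FV / (1 + r)^t
PV = $25,000.00 / (1 + 0.055)^3
PV = $25,000.00 / 1.1742414
PV = $21,290.34

PV = FV / (1 + r)^t = $21,290.34


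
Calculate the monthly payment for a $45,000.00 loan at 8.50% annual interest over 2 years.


Loan payment formula: PMT = PV × r / (1 − (1 + r)^(−n))
Monthly rate r = 0.085/12 ≈ 0.00708333, n = 24 months
Denominator: 1 − (1 + 0.085/12)^(−24) = 0.155829
PMT = $45,000.00 × (0.085/12) / 0.155829
PMT = $2,045.51 per month

PMT = PV × r / (1-(1+r)^(-n)) = $2,045.51/month


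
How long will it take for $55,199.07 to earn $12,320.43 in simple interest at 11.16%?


Rearrange the simple interest formula for t:
I = P × r × t  ⇒  t = I / (P × r)
t = $12,320.43 / ($55,199.07 × 0.1116)
t = 2

t = I/(P×r) = 2 years


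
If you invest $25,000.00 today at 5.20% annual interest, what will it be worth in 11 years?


Future value formula: FV = PV × (1 + r)^t
FV = $25,000.00 × (1 + 0.052)^11
FV = $25,000.00 × 1.7465183
FV = $43,662.96

FV = PV × (1 + r)^t = $43,662.96


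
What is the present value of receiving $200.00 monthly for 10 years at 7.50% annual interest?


Present value of an ordinary annuity: PV = PMT × (1 − (1 + r)^(−n)) / r
Monthly rate r = 0.075/12 = 0.00625, n = 120
PV = $200.00 × (1 − (1 + 0.075/12)^(−120)) / (0.075/12)
PV = $200.00 × 84.244743
PV = $16,848.95

PV = PMT × (1-(1+r)^(-n))/r = $16,848.95


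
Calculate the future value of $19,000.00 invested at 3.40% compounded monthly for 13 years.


Compound interest formula: A = P(1 + r/n)^(nt)
A = $19,000.00 × (1 + 0.034/12)^(12 × 13)
Growth factor: (1 + 0.034/12)^156 = 1.5548437
A = $19,000.00 × 1.5548437
A = $29,542.03

A = P(1 + r/n)^(nt) = $29,542.03


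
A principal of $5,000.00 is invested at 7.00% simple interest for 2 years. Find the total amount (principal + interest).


Total amount formula: A = P(1 + rt) = P + P·r·t
Interest: I = P × r × t = $5,000.00 × 0.07 × 2 = $700.00
A = P + I = $5,000.00 + $700.00 = $5,700.00

A = P + I = P(1 + rt) = $5,700.00


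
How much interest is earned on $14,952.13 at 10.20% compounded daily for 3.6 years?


Compound interest earned = final amount − principal.
A = P(1 + r/n)^(nt) = $14,952.13 × (1 + 0.102/365)^(365 × 3.6) = $21,585.08
Interest = A − P = $21,585.08 − $14,952.13 = $6,632.95

Interest = A - P = $6,632.95


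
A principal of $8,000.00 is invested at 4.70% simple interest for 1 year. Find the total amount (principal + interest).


Total amount formula: A = P(1 + rt) = P + P·r·t
Interest: I = P × r × t = $8,000.00 × 0.047 × 1 = $376.00
A = P + I = $8,000.00 + $376.00 = $8,376.00

A = P + I = P(1 + rt) = $8,376.00


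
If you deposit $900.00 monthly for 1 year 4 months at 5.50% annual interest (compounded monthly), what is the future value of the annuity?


Future value of an ordinary annuity: FV = PMT × ((1 + r)^n − 1) / r
Monthly rate r = 0.055/12 ≈ 0.00458333, n = 16
FV = $900.00 × ((1 + 0.055/12)^16 − 1) / (0.055/12)
FV = $900.00 × 16.561941
FV = $14,905.75

FV = PMT × ((1+r)^n - 1)/r = $14,905.75


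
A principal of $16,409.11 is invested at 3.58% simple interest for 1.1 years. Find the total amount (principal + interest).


Total amount formula: A = P(1 + rt) = P + P·r·t
Interest: I = P × r × t = $16,409.11 × 0.0358 × 1.1 = $646.19
A = P + I = $16,409.11 + $646.19 = $17,055.30

A = P + I = P(1 + rt) = $17,055.30


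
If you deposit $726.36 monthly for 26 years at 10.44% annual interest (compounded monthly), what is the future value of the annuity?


Future value of an ordinary annuity: FV = PMT × ((1 + r)^n − 1) / r
Monthly rate r = 0.1044/12 = 0.0087, n = 312
FV = $726.36 × ((1 + 0.1044/12)^312 − 1) / (0.1044/12)
FV = $726.36 × 1599.927641
FV = $1,162,123.44

FV = PMT × ((1+r)^n - 1)/r = $1,162,123.44


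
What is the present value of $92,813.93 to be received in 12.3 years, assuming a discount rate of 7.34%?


Present value formula: PV = FV / (1 + r)^t
PV = $92,813.93 / (1 + 0.0734)^12.3
PV = $92,813.93 / 2.389833
PV = $38,836.99

PV = FV / (1 + r)^t = $38,836.99


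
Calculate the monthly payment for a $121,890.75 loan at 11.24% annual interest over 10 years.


Loan payment formula: PMT = PV × r / (1 − (1 + r)^(−n))
Monthly rate r = 0.1124/12 ≈ 0.00936667, n = 120 months
Denominator: 1 − (1 + 0.1124/12)^(−120) = 0.673318
PMT = $121,890.75 × (0.1124/12) / 0.673318
PMT = $1,695.65 per month

PMT = PV × r / (1-(1+r)^(-n)) = $1,695.65/month


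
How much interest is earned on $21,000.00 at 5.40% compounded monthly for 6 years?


Compound interest earned = final amount − principal.
A = P(1 + r/n)^(nt) = $21,000.00 × (1 + 0.054/12)^(12 × 6) = $29,014.50
Interest = A − P = $29,014.50 − $21,000.00 = $8,014.50

Interest = A - P = $8,014.50


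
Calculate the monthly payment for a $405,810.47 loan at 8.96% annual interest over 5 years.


Loan payment formula: PMT = PV × r / (1 − (1 + r)^(−n))
Monthly rate r = 0.0896/12 ≈ 0.00746667, n = 60 months
Denominator: 1 − (1 + 0.0896/12)^(−60) = 0.3600311
PMT = $405,810.47 × (0.0896/12) / 0.3600311
PMT = $8,416.08 per month

PMT = PV × r / (1-(1+r)^(-n)) = $8,416.08/month


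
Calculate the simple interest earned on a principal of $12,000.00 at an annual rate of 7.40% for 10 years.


Simple interest formula: I = P × r × t
I = $12,000.00 × 0.074 × 10
I = $8,880.00

I = P × r × t = $8,880.00


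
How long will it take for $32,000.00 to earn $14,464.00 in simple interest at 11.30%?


Rearrange the simple interest formula for t:
I = P × r × t  ⇒  t = I / (P × r)
t = $14,464.00 / ($32,000.00 × 0.113)
t = 4

t = I/(P×r) = 4 years


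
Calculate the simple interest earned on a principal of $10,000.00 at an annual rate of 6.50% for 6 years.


Simple interest formula: I = P × r × t
I = $10,000.00 × 0.065 × 6
I = $3,900.00

I = P × r × t = $3,900.00


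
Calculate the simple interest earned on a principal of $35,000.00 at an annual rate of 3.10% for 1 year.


Simple interest formula: I = P × r × t
I = $35,000.00 × 0.031 × 1
I = $1,085.00

I = P × r × t = $1,085.00


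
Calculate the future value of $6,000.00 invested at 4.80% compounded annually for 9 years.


Compound interest formula: A = P(1 + r/n)^(nt)
A = $6,000.00 × (1 + 0.048/1)^(1 × 9)
Growth factor: (1 + 0.048/1)^9 = 1.5249357
A = $6,000.00 × 1.5249357
A = $9,149.61

A = P(1 + r/n)^(nt) = $9,149.61


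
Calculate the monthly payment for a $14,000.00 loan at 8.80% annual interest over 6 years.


Loan payment formula: PMT = PV × r / (1 − (1 + r)^(−n))
Monthly rate r = 0.088/12 ≈ 0.00733333, n = 72 months
Denominator: 1 − (1 + 0.088/12)^(−72) = 0.409079
PMT = $14,000.00 × (0.088/12) / 0.409079
PMT = $250.97 per month

PMT = PV × r / (1-(1+r)^(-n)) = $250.97/month


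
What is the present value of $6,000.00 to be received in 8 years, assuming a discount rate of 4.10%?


Present value formula: PV = FV / (1 + r)^t
PV = $6,000.00 / (1 + 0.041)^8
PV = $6,000.00 / 1.379132
PV = $4,350.56

PV = FV / (1 + r)^t = $4,350.56


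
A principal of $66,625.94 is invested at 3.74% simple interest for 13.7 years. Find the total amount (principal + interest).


Total amount formula: A = P(1 + rt) = P + P·r·t
Interest: I = P × r × t = $66,625.94 × 0.0374 × 13.7 = $34,137.80
A = P + I = $66,625.94 + $34,137.80 = $100,763.74

A = P + I = P(1 + rt) = $100,763.74


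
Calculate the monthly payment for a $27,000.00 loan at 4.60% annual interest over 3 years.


Loan payment formula: PMT = PV × r / (1 − (1 + r)^(−n))
Monthly rate r = 0.046/12 ≈ 0.00383333, n = 36 months
Denominator: 1 − (1 + 0.046/12)^(−36) = 0.1286715
PMT = $27,000.00 × (0.046/12) / 0.1286715
PMT = $804.37 per month

PMT = PV × r / (1-(1+r)^(-n)) = $804.37/month


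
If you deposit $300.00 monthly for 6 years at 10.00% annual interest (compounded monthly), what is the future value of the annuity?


Future value of an ordinary annuity: FV = PMT × ((1 + r)^n − 1) / r
Monthly rate r = 0.1/12 ≈ 0.00833333, n = 72
FV = $300.00 × ((1 + 0.1/12)^72 − 1) / (0.1/12)
FV = $300.00 × 98.111314
FV = $29,433.39

FV = PMT × ((1+r)^n - 1)/r = $29,433.39


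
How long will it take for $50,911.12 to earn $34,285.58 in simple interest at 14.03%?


Rearrange the simple interest formula for t:
I = P × r × t  ⇒  t = I / (P × r)
t = $34,285.58 / ($50,911.12 × 0.1403)
t = 4.8

t = I/(P×r) = 4.8 years


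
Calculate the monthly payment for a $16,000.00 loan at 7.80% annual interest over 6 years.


Loan payment formula: PMT = PV × r / (1 − (1 + r)^(−n))
Monthly rate r = 0.078/12 = 0.0065, n = 72 months
Denominator: 1 − (1 + 0.078/12)^(−72) = 0.372797
PMT = $16,000.00 × (0.078/12) / 0.372797
PMT = $278.97 per month

PMT = PV × r / (1-(1+r)^(-n)) = $278.97/month


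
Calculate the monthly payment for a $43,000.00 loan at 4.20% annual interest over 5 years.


Loan payment formula: PMT = PV × r / (1 − (1 + r)^(−n))
Monthly rate r = 0.042/12 = 0.0035, n = 60 months
Denominator: 1 − (1 + 0.042/12)^(−60) = 0.189119
PMT = $43,000.00 × (0.042/12) / 0.189119
PMT = $795.80 per month

PMT = PV × r / (1-(1+r)^(-n)) = $795.80/month


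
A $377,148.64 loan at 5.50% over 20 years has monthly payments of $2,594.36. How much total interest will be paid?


Total paid over the life of the loan = PMT × n.
Total paid = $2,594.36 × 240 = $622,646.40
Total interest = total paid − principal = $622,646.40 − $377,148.64 = $245,497.76

Total interest = (PMT × n) - PV = $245,497.76


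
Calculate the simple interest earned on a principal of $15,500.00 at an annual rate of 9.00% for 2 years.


Simple interest formula: I = P × r × t
I = $15,500.00 × 0.09 × 2
I = $2,790.00

I = P × r × t = $2,790.00


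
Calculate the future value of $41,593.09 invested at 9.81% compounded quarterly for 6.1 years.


Compound interest formula: A = P(1 + r/n)^(nt)
A = $41,593.09 × (1 + 0.0981/4)^(4 × 6.1)
Growth factor: (1 + 0.0981/4)^24.4 = 1.806136
A = $41,593.09 × 1.806136
A = $75,122.78

A = P(1 + r/n)^(nt) = $75,122.78


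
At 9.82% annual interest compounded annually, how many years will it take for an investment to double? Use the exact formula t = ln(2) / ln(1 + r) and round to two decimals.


Doubling condition: (1 + r)^t = 2
Take ln of both sides: t × ln(1 + r) = ln(2)
t = ln(2) / ln(1 + r)
t = 0.693147 / 0.093672
t = 7.40

t = ln(2) / ln(1 + r) = 7.40 years


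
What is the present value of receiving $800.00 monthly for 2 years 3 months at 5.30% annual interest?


Present value of an ordinary annuity: PV = PMT × (1 − (1 + r)^(−n)) / r
Monthly rate r = 0.053/12 ≈ 0.00441667, n = 27
PV = $800.00 × (1 − (1 + 0.053/12)^(−27)) / (0.053/12)
PV = $800.00 × 25.399480
PV = $20,319.58

PV = PMT × (1-(1+r)^(-n))/r = $20,319.58


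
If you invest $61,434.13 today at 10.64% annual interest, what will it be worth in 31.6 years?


Future value formula: FV = PV × (1 + r)^t
FV = $61,434.13 × (1 + 0.1064)^31.6
FV = $61,434.13 × 24.4131871
FV = $1,499,802.91

FV = PV × (1 + r)^t = $1,499,802.91


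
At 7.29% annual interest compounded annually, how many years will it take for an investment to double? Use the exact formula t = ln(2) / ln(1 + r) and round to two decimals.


Doubling condition: (1 + r)^t = 2
Take ln of both sides: t × ln(1 + r) = ln(2)
t = ln(2) / ln(1 + r)
t = 0.693147 / 0.070365
t = 9.85

t = ln(2) / ln(1 + r) = 9.85 years


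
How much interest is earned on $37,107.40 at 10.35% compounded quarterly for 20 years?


Compound interest earned = final amount − principal.
A = P(1 + r/n)^(nt) = $37,107.40 × (1 + 0.1035/4)^(4 × 20) = $286,428.51
Interest = A − P = $286,428.51 − $37,107.40 = $249,321.11

Interest = A - P = $249,321.11


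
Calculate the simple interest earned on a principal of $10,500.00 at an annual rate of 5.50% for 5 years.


Simple interest formula: I = P × r × t
I = $10,500.00 × 0.055 × 5
I = $2,887.50

I = P × r × t = $2,887.50


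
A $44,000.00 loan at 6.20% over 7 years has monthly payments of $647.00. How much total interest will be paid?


Total paid over the life of the loan = PMT × n.
Total paid = $647.00 × 84 = $54,348.00
Total interest = total paid − principal = $54,348.00 − $44,000.00 = $10,348.00

Total interest = (PMT × n) - PV = $10,348.00


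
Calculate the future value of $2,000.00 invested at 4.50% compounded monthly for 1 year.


Compound interest formula: A = P(1 + r/n)^(nt)
A = $2,000.00 × (1 + 0.045/12)^(12 × 1)
Growth factor: (1 + 0.045/12)^12 = 1.045940
A = $2,000.00 × 1.045940
A = $2,091.88

A = P(1 + r/n)^(nt) = $2,091.88


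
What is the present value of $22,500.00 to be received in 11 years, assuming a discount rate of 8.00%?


Present value formula: PV = FV / (1 + r)^t
PV = $22,500.00 / (1 + 0.08)^11
PV = $22,500.00 / 2.331639
PV = $9,649.86

PV = FV / (1 + r)^t = $9,649.86


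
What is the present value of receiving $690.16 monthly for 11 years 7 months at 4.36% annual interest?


Present value of an ordinary annuity: PV = PMT × (1 − (1 + r)^(−n)) / r
Monthly rate r = 0.0436/12 ≈ 0.00363333, n = 139
PV = $690.16 × (1 − (1 + 0.0436/12)^(−139)) / (0.0436/12)
PV = $690.16 × 108.980351
PV = $75,213.88

PV = PMT × (1-(1+r)^(-n))/r = $75,213.88


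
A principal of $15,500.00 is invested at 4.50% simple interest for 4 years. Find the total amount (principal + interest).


Total amount formula: A = P(1 + rt) = P + P·r·t
Interest: I = P × r × t = $15,500.00 × 0.045 × 4 = $2,790.00
A = P + I = $15,500.00 + $2,790.00 = $18,290.00

A = P + I = P(1 + rt) = $18,290.00


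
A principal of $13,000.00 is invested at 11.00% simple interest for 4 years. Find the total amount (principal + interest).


Total amount formula: A = P(1 + rt) = P + P·r·t
Interest: I = P × r × t = $13,000.00 × 0.11 × 4 = $5,720.00
A = P + I = $13,000.00 + $5,720.00 = $18,720.00

A = P + I = P(1 + rt) = $18,720.00


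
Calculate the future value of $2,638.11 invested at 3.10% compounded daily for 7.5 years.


Compound interest formula: A = P(1 + r/n)^(nt)
A = $2,638.11 × (1 + 0.031/365)^(365 × 7.5)
Growth factor: (1 + 0.031/365)^2737.5 = 1.261738
A = $2,638.11 × 1.261738
A = $3,328.60

A = P(1 + r/n)^(nt) = $3,328.60


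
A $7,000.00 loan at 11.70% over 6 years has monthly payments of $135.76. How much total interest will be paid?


Total paid over the life of the loan = PMT × n.
Total paid = $135.76 × 72 = $9,774.72
Total interest = total paid − principal = $9,774.72 − $7,000.00 = $2,774.72

Total interest = (PMT × n) - PV = $2,774.72


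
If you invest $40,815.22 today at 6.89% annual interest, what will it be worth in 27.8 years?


Future value formula: FV = PV × (1 + r)^t
FV = $40,815.22 × (1 + 0.0689)^27.8
FV = $40,815.22 × 6.3745678
FV = $260,179.39

FV = PV × (1 + r)^t = $260,179.39


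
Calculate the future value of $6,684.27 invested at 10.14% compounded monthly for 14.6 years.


Compound interest formula: A = P(1 + r/n)^(nt)
A = $6,684.27 × (1 + 0.1014/12)^(12 × 14.6)
Growth factor: (1 + 0.1014/12)^175.2 = 4.3676284
A = $6,684.27 × 4.3676284
A = $29,194.41

A = P(1 + r/n)^(nt) = $29,194.41


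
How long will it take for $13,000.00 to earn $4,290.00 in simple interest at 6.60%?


Rearrange the simple interest formula for t:
I = P × r × t  ⇒  t = I / (P × r)
t = $4,290.00 / ($13,000.00 × 0.066)
t = 5

t = I/(P×r) = 5 years


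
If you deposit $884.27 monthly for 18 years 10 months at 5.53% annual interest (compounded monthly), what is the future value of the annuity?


Future value of an ordinary annuity: FV = PMT × ((1 + r)^n − 1) / r
Monthly rate r = 0.0553/12 ≈ 0.00460833, n = 226
FV = $884.27 × ((1 + 0.0553/12)^226 − 1) / (0.0553/12)
FV = $884.27 × 396.378928
FV = $350,505.99

FV = PMT × ((1+r)^n - 1)/r = $350,505.99


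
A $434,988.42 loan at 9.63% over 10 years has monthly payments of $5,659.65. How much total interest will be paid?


Total paid over the life of the loan = PMT × n.
Total paid = $5,659.65 × 120 = $679,158.00
Total interest = total paid − principal = $679,158.00 − $434,988.42 = $244,169.58

Total interest = (PMT × n) - PV = $244,169.58


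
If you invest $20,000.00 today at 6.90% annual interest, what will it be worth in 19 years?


Future value formula: FV = PV × (1 + r)^t
FV = $20,000.00 × (1 + 0.069)^19
FV = $20,000.00 × 3.552846
FV = $71,056.92

FV = PV × (1 + r)^t = $71,056.92


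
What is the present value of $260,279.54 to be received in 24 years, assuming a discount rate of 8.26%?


Present value formula: PV = FV / (1 + r)^t
PV = $260,279.54 / (1 + 0.0826)^24
PV = $260,279.54 / 6.717885
PV = $38,744.27

PV = FV / (1 + r)^t = $38,744.27


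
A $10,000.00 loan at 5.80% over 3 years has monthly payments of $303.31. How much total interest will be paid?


Total paid over the life of the loan = PMT × n.
Total paid = $303.31 × 36 = $10,919.16
Total interest = total paid − principal = $10,919.16 − $10,000.00 = $919.16

Total interest = (PMT × n) - PV = $919.16


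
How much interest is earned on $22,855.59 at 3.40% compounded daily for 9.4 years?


Compound interest earned = final amount − principal.
A = P(1 + r/n)^(nt) = $22,855.59 × (1 + 0.034/365)^(365 × 9.4) = $31,462.01
Interest = A − P = $31,462.01 − $22,855.59 = $8,606.42

Interest = A - P = $8,606.42


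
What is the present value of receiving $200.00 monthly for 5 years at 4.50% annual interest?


Present value of an ordinary annuity: PV = PMT × (1 − (1 + r)^(−n)) / r
Monthly rate r = 0.045/12 = 0.00375, n = 60
PV = $200.00 × (1 − (1 + 0.045/12)^(−60)) / (0.045/12)
PV = $200.00 × 53.639380
PV = $10,727.88

PV = PMT × (1-(1+r)^(-n))/r = $10,727.88


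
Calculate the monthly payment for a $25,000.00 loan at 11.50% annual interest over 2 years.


Loan payment formula: PMT = PV × r / (1 − (1 + r)^(−n))
Monthly rate r = 0.115/12 ≈ 0.00958333, n = 24 months
Denominator: 1 − (1 + 0.115/12)^(−24) = 0.204596
PMT = $25,000.00 × (0.115/12) / 0.204596
PMT = $1,171.01 per month

PMT = PV × r / (1-(1+r)^(-n)) = $1,171.01/month


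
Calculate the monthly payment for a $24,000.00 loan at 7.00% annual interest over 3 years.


Loan payment formula: PMT = PV × r / (1 − (1 + r)^(−n))
Monthly rate r = 0.07/12 ≈ 0.00583333, n = 36 months
Denominator: 1 − (1 + 0.07/12)^(−36) = 0.188921
PMT = $24,000.00 × (0.07/12) / 0.188921
PMT = $741.05 per month

PMT = PV × r / (1-(1+r)^(-n)) = $741.05/month


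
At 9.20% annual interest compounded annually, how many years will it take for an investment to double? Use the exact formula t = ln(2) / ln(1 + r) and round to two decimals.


Doubling condition: (1 + r)^t = 2
Take ln of both sides: t × ln(1 + r) = ln(2)
t = ln(2) / ln(1 + r)
t = 0.693147 / 0.088011
t = 7.88

t = ln(2) / ln(1 + r) = 7.88 years


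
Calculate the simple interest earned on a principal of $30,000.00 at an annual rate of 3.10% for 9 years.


Simple interest formula: I = P × r × t
I = $30,000.00 × 0.031 × 9
I = $8,370.00

I = P × r × t = $8,370.00


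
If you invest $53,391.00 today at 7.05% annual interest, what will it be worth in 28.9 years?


Future value formula: FV = PV × (1 + r)^t
FV = $53,391.00 × (1 + 0.0705)^28.9
FV = $53,391.00 × 7.162338
FV = $382,404.39

FV = PV × (1 + r)^t = $382,404.39


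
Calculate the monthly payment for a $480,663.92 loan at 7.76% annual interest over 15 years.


Loan payment formula: PMT = PV × r / (1 − (1 + r)^(−n))
Monthly rate r = 0.0776/12 ≈ 0.00646667, n = 180 months
Denominator: 1 − (1 + 0.0776/12)^(−180) = 0.686593
PMT = $480,663.92 × (0.0776/12) / 0.686593
PMT = $4,527.13 per month

PMT = PV × r / (1-(1+r)^(-n)) = $4,527.13/month


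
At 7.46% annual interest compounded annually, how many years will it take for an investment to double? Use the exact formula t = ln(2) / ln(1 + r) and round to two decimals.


Doubling condition: (1 + r)^t = 2
Take ln of both sides: t × ln(1 + r) = ln(2)
t = ln(2) / ln(1 + r)
t = 0.693147 / 0.071948
t = 9.63

t = ln(2) / ln(1 + r) = 9.63 years


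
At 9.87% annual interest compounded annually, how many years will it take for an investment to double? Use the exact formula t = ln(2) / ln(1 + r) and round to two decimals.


Doubling condition: (1 + r)^t = 2
Take ln of both sides: t × ln(1 + r) = ln(2)
t = ln(2) / ln(1 + r)
t = 0.693147 / 0.094128
t = 7.36

t = ln(2) / ln(1 + r) = 7.36 years


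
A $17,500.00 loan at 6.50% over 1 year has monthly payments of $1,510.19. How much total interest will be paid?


Total paid over the life of the loan = PMT × n.
Total paid = $1,510.19 × 12 = $18,122.28
Total interest = total paid − principal = $18,122.28 − $17,500.00 = $622.28

Total interest = (PMT × n) - PV = $622.28


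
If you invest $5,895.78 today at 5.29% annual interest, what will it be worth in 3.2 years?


Future value formula: FV = PV × (1 + r)^t
FV = $5,895.78 × (1 + 0.0529)^3.2
FV = $5,895.78 × 1.1793394
FV = $6,953.13

FV = PV × (1 + r)^t = $6,953.13


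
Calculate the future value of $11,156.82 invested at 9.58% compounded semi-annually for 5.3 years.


Compound interest formula: A = P(1 + r/n)^(nt)
A = $11,156.82 × (1 + 0.0958/2)^(2 × 5.3)
Growth factor: (1 + 0.0958/2)^10.6 = 1.642065
A = $11,156.82 × 1.642065
A = $18,320.22

A = P(1 + r/n)^(nt) = $18,320.22


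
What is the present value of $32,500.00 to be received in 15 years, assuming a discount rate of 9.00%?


Present value formula: PV = FV / (1 + r)^t
PV = $32,500.00 / (1 + 0.09)^15
PV = $32,500.00 / 3.642482
PV = $8,922.49

PV = FV / (1 + r)^t = $8,922.49


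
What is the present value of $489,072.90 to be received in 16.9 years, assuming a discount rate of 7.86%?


Present value formula: PV = FV / (1 + r)^t
PV = $489,072.90 / (1 + 0.0786)^16.9
PV = $489,072.90 / 3.5920389
PV = $136,154.68

PV = FV / (1 + r)^t = $136,154.68


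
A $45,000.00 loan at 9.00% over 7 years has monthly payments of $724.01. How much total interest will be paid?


Total paid over the life of the loan = PMT × n.
Total paid = $724.01 × 84 = $60,816.84
Total interest = total paid − principal = $60,816.84 − $45,000.00 = $15,816.84

Total interest = (PMT × n) - PV = $15,816.84


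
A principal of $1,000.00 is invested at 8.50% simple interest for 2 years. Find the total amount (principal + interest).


Total amount formula: A = P(1 + rt) = P + P·r·t
Interest: I = P × r × t = $1,000.00 × 0.085 × 2 = $170.00
A = P + I = $1,000.00 + $170.00 = $1,170.00

A = P + I = P(1 + rt) = $1,170.00


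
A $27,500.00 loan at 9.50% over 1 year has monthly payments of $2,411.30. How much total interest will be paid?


Total paid over the life of the loan = PMT × n.
Total paid = $2,411.30 × 12 = $28,935.60
Total interest = total paid − principal = $28,935.60 − $27,500.00 = $1,435.60

Total interest = (PMT × n) - PV = $1,435.60


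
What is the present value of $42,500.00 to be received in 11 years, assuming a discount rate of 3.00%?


Present value formula: PV = FV / (1 + r)^t
PV = $42,500.00 / (1 + 0.03)^11
PV = $42,500.00 / 1.384234
PV = $30,702.90

PV = FV / (1 + r)^t = $30,702.90


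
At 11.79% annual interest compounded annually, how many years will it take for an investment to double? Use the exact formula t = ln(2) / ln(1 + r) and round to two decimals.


Doubling condition: (1 + r)^t = 2
Take ln of both sides: t × ln(1 + r) = ln(2)
t = ln(2) / ln(1 + r)
t = 0.693147 / 0.111452
t = 6.22

t = ln(2) / ln(1 + r) = 6.22 years


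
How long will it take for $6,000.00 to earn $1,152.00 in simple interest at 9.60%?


Rearrange the simple interest formula for t:
I = P × r × t  ⇒  t = I / (P × r)
t = $1,152.00 / ($6,000.00 × 0.096)
t = 2

t = I/(P×r) = 2 years


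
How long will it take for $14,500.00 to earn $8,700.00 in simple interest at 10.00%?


Rearrange the simple interest formula for t:
I = P × r × t  ⇒  t = I / (P × r)
t = $8,700.00 / ($14,500.00 × 0.1)
t = 6

t = I/(P×r) = 6 years


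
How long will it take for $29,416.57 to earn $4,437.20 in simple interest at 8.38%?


Rearrange the simple interest formula for t:
I = P × r × t  ⇒  t = I / (P × r)
t = $4,437.20 / ($29,416.57 × 0.0838)
t = 1.8

t = I/(P×r) = 1.8 years


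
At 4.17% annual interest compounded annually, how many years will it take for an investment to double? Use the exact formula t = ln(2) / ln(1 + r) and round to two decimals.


Doubling condition: (1 + r)^t = 2
Take ln of both sides: t × ln(1 + r) = ln(2)
t = ln(2) / ln(1 + r)
t = 0.693147 / 0.040854
t = 16.97

t = ln(2) / ln(1 + r) = 16.97 years


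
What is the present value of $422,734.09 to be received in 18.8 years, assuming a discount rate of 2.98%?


Present value formula: PV = FV / (1 + r)^t
PV = $422,734.09 / (1 + 0.0298)^18.8
PV = $422,734.09 / 1.7368179
PV = $243,395.75

PV = FV / (1 + r)^t = $243,395.75


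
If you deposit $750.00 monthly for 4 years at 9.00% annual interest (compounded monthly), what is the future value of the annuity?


Future value of an ordinary annuity: FV = PMT × ((1 + r)^n − 1) / r
Monthly rate r = 0.09/12 = 0.0075, n = 48
FV = $750.00 × ((1 + 0.09/12)^48 − 1) / (0.09/12)
FV = $750.00 × 57.520711
FV = $43,140.53

FV = PMT × ((1+r)^n - 1)/r = $43,140.53


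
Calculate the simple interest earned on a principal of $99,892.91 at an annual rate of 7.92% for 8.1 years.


Simple interest formula: I = P × r × t
I = $99,892.91 × 0.0792 × 8.1
I = $64,083.30

I = P × r × t = $64,083.30


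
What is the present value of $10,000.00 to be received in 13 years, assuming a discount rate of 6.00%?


Present value formula: PV = FV / (1 + r)^t
PV = $10,000.00 / (1 + 0.06)^13
PV = $10,000.00 / 2.132928
PV = $4,688.39

PV = FV / (1 + r)^t = $4,688.39


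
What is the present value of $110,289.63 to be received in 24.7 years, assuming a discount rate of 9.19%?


Present value formula: PV = FV / (1 + r)^t
PV = $110,289.63 / (1 + 0.0919)^24.7
PV = $110,289.63 / 8.772367
PV = $12,572.39

PV = FV / (1 + r)^t = $12,572.39


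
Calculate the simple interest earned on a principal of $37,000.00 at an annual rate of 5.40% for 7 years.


Simple interest formula: I = P × r × t
I = $37,000.00 × 0.054 × 7
I = $13,986.00

I = P × r × t = $13,986.00


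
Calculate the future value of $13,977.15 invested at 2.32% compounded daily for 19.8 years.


Compound interest formula: A = P(1 + r/n)^(nt)
A = $13,977.15 × (1 + 0.0232/365)^(365 × 19.8)
Growth factor: (1 + 0.0232/365)^7227 = 1.583037
A = $13,977.15 × 1.583037
A = $22,126.35

A = P(1 + r/n)^(nt) = $22,126.35


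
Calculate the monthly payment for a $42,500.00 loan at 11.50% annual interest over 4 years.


Loan payment formula: PMT = PV × r / (1 − (1 + r)^(−n))
Monthly rate r = 0.115/12 ≈ 0.00958333, n = 48 months
Denominator: 1 − (1 + 0.115/12)^(−48) = 0.367332
PMT = $42,500.00 × (0.115/12) / 0.367332
PMT = $1,108.78 per month

PMT = PV × r / (1-(1+r)^(-n)) = $1,108.78/month


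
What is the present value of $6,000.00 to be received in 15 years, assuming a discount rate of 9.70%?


Present value formula: PV = FV / (1 + r)^t
PV = $6,000.00 / (1 + 0.097)^15
PV = $6,000.00 / 4.009585
PV = $1,496.41

PV = FV / (1 + r)^t = $1,496.41


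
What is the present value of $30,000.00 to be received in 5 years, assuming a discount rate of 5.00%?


Present value formula: PV = FV / (1 + r)^t
PV = $30,000.00 / (1 + 0.05)^5
PV = $30,000.00 / 1.276282
PV = $23,505.78

PV = FV / (1 + r)^t = $23,505.78


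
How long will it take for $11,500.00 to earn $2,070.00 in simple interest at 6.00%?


Rearrange the simple interest formula for t:
I = P × r × t  ⇒  t = I / (P × r)
t = $2,070.00 / ($11,500.00 × 0.06)
t = 3

t = I/(P×r) = 3 years


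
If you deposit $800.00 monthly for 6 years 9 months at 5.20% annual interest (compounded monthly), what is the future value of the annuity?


Future value of an ordinary annuity: FV = PMT × ((1 + r)^n − 1) / r
Monthly rate r = 0.052/12 ≈ 0.00433333, n = 81
FV = $800.00 × ((1 + 0.052/12)^81 − 1) / (0.052/12)
FV = $800.00 × 96.787053
FV = $77,429.64

FV = PMT × ((1+r)^n - 1)/r = $77,429.64


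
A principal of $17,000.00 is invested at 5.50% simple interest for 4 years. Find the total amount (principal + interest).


Total amount formula: A = P(1 + rt) = P + P·r·t
Interest: I = P × r × t = $17,000.00 × 0.055 × 4 = $3,740.00
A = P + I = $17,000.00 + $3,740.00 = $20,740.00

A = P + I = P(1 + rt) = $20,740.00


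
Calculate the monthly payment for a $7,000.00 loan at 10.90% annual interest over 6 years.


Loan payment formula: PMT = PV × r / (1 − (1 + r)^(−n))
Monthly rate r = 0.109/12 ≈ 0.00908333, n = 72 months
Denominator: 1 − (1 + 0.109/12)^(−72) = 0.478501
PMT = $7,000.00 × (0.109/12) / 0.478501
PMT = $132.88 per month

PMT = PV × r / (1-(1+r)^(-n)) = $132.88/month


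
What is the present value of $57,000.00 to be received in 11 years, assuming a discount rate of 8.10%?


Present value formula: PV = FV / (1 + r)^t
PV = $57,000.00 / (1 + 0.081)^11
PV = $57,000.00 / 2.355497
PV = $24,198.71

PV = FV / (1 + r)^t = $24,198.71


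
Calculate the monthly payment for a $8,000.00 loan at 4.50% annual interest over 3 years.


Loan payment formula: PMT = PV × r / (1 − (1 + r)^(−n))
Monthly rate r = 0.045/12 = 0.00375, n = 36 months
Denominator: 1 − (1 + 0.045/12)^(−36) = 0.126063
PMT = $8,000.00 × (0.045/12) / 0.126063
PMT = $237.98 per month

PMT = PV × r / (1-(1+r)^(-n)) = $237.98/month


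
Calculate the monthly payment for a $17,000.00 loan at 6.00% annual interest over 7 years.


Loan payment formula: PMT = PV × r / (1 − (1 + r)^(−n))
Monthly rate r = 0.06/12 = 0.005, n = 84 months
Denominator: 1 − (1 + 0.06/12)^(−84) = 0.342265
PMT = $17,000.00 × (0.06/12) / 0.342265
PMT = $248.35 per month

PMT = PV × r / (1-(1+r)^(-n)) = $248.35/month


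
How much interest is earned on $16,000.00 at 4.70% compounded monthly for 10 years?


Compound interest earned = final amount − principal.
A = P(1 + r/n)^(nt) = $16,000.00 × (1 + 0.047/12)^(12 × 10) = $25,576.42
Interest = A − P = $25,576.42 − $16,000.00 = $9,576.42

Interest = A - P = $9,576.42


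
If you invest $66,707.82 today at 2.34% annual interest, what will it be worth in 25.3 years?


Future value formula: FV = PV × (1 + r)^t
FV = $66,707.82 × (1 + 0.0234)^25.3
FV = $66,707.82 × 1.7953492
FV = $119,763.83

FV = PV × (1 + r)^t = $119,763.83


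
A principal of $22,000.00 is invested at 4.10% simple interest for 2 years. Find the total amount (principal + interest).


Total amount formula: A = P(1 + rt) = P + P·r·t
Interest: I = P × r × t = $22,000.00 × 0.041 × 2 = $1,804.00
A = P + I = $22,000.00 + $1,804.00 = $23,804.00

A = P + I = P(1 + rt) = $23,804.00


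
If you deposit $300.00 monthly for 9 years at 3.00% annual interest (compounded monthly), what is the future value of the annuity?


Future value of an ordinary annuity: FV = PMT × ((1 + r)^n − 1) / r
Monthly rate r = 0.03/12 = 0.0025, n = 108
FV = $300.00 × ((1 + 0.03/12)^108 − 1) / (0.03/12)
FV = $300.00 × 123.809259
FV = $37,142.78

FV = PMT × ((1+r)^n - 1)/r = $37,142.78


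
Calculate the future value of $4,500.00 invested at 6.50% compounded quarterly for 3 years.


Compound interest formula: A = P(1 + r/n)^(nt)
A = $4,500.00 × (1 + 0.065/4)^(4 × 3)
Growth factor: (1 + 0.065/4)^12 = 1.2134076
A = $4,500.00 × 1.2134076
A = $5,460.33

A = P(1 + r/n)^(nt) = $5,460.33


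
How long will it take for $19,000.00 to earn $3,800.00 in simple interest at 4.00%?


Rearrange the simple interest formula for t:
I = P × r × t  ⇒  t = I / (P × r)
t = $3,800.00 / ($19,000.00 × 0.04)
t = 5

t = I/(P×r) = 5 years


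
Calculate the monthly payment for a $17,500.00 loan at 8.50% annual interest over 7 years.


Loan payment formula: PMT = PV × r / (1 − (1 + r)^(−n))
Monthly rate r = 0.085/12 ≈ 0.00708333, n = 84 months
Denominator: 1 − (1 + 0.085/12)^(−84) = 0.447279
PMT = $17,500.00 × (0.085/12) / 0.447279
PMT = $277.14 per month

PMT = PV × r / (1-(1+r)^(-n)) = $277.14/month


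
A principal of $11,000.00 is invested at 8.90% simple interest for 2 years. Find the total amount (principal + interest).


Total amount formula: A = P(1 + rt) = P + P·r·t
Interest: I = P × r × t = $11,000.00 × 0.089 × 2 = $1,958.00
A = P + I = $11,000.00 + $1,958.00 = $12,958.00

A = P + I = P(1 + rt) = $12,958.00


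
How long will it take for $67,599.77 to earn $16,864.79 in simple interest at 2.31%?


Rearrange the simple interest formula for t:
I = P × r × t  ⇒  t = I / (P × r)
t = $16,864.79 / ($67,599.77 × 0.0231)
t = 10.8

t = I/(P×r) = 10.8 years


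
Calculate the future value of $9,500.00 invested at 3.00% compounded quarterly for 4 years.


Compound interest formula: A = P(1 + r/n)^(nt)
A = $9,500.00 × (1 + 0.03/4)^(4 × 4)
Growth factor: (1 + 0.03/4)^16 = 1.12699211
A = $9,500.00 × 1.12699211
A = $10,706.43

A = P(1 + r/n)^(nt) = $10,706.43


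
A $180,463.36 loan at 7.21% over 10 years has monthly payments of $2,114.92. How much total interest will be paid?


Total paid over the life of the loan = PMT × n.
Total paid = $2,114.92 × 120 = $253,790.40
Total interest = total paid − principal = $253,790.40 − $180,463.36 = $73,327.04

Total interest = (PMT × n) - PV = $73,327.04


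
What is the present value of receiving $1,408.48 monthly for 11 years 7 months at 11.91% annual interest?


Present value of an ordinary annuity: PV = PMT × (1 − (1 + r)^(−n)) / r
Monthly rate r = 0.1191/12 = 0.009925, n = 139
PV = $1,408.48 × (1 − (1 + 0.1191/12)^(−139)) / (0.1191/12)
PV = $1,408.48 × 75.223870
PV = $105,951.32

PV = PMT × (1-(1+r)^(-n))/r = $105,951.32


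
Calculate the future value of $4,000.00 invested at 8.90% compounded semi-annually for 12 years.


Compound interest formula: A = P(1 + r/n)^(nt)
A = $4,000.00 × (1 + 0.089/2)^(2 × 12)
Growth factor: (1 + 0.089/2)^24 = 2.843169
A = $4,000.00 × 2.843169
A = $11,372.68

A = P(1 + r/n)^(nt) = $11,372.68
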